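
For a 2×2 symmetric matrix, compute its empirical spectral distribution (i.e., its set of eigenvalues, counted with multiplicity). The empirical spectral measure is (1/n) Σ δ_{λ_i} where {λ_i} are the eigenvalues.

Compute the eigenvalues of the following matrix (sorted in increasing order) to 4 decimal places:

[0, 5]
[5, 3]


Since M is real symmetric, both eigenvalues are real; they are the roots of det(λI − M) = λ² − (tr M) λ + det M.
tr M = 0 + 3 = 3.
det M = 0·3 − 5² = 0 − 25 = -25.
Characteristic polynomial: λ² − 3λ − 25 = 0.
Discriminant Δ = (tr M)² − 4·det M = 9 − (-100) = 109; √Δ = 10.440307.
λ = (tr M ± √Δ)/2 = (3 ± 10.440307)/2, giving (tr M − √Δ)/2 = -3.7202 and (tr M + √Δ)/2 = 6.7202.

Eigenvalues sorted in increasing order: [-3.7202, 6.7202].


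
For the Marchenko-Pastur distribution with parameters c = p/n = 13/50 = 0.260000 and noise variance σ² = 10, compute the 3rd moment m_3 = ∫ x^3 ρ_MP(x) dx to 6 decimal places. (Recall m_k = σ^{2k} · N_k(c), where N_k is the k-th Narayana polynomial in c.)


E[X³] = σ⁶ (1 + 3c + c²) (third MP moment). With σ² = 10 (so σ⁶ = 1000) and c = 13/50 = 0.260000: E[X³] = 1000 · (1 + 3·0.260000 + (0.260000)²) = 1000 · 1.847600.

So E[X^3] = 1847.600000.


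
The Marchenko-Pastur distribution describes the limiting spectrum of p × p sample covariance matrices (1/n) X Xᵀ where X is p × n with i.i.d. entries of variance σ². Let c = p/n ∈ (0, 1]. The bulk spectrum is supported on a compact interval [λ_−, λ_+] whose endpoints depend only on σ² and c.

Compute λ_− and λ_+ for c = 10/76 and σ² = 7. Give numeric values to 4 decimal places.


c = 10/76 = 0.131579; √c = 0.362738.
λ_− = σ² (1 − √c)² = 7 · (1 − 0.362738)² = 7 · (0.637262)² = 2.842719.
λ_+ = σ² (1 + √c)² = 7 · (1 + 0.362738)² = 7 · (1.362738)² = 12.999386.

Rounded to 4 decimal places: λ_− ≈ 2.8427, λ_+ ≈ 12.9994.


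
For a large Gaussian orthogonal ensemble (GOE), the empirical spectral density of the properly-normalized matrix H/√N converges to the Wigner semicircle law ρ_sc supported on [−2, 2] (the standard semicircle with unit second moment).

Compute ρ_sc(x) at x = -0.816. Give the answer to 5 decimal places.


ρ_sc(x) = (1/(2π)) √(4 − x²). With x = -0.816:
  4 − x² = 4 − (-0.816)² = 4 − 0.665856 = 3.334144.
  √(4 − x²) = 1.825964.
  1/(2π) = 0.159155.
  ρ_sc(-0.816) = 0.159155 · 1.825964 = 0.290611.

Rounded to 5 decimal places: ρ_sc(-0.816) ≈ 0.29061.


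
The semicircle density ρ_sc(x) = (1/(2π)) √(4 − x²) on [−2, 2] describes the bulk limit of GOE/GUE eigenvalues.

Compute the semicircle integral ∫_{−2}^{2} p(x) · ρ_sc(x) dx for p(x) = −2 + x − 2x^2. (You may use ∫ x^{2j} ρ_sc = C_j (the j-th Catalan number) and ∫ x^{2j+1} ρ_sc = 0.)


Write p(x) = Σ a_i x^i, split into monomials and integrate each against ρ_sc separately.
Using ∫ x^{2j} ρ_sc = C_j = (1/(j+1)) C(2j, j) (Catalan numbers) and ∫ x^{2j+1} ρ_sc = 0 (odd monomials vanish by symmetry):
  i = 0 (even): a_0 · C_{0} = -2 · 1 = -2
  i = 1 (odd): ∫ x^1 ρ_sc = 0 (vanishes)
  i = 2 (even): a_2 · C_{1} = -2 · 1 = -2

Summing the contributions: ∫_{−2}^{2} p(x) ρ_sc(x) dx = (-2) + (-2) = -4.


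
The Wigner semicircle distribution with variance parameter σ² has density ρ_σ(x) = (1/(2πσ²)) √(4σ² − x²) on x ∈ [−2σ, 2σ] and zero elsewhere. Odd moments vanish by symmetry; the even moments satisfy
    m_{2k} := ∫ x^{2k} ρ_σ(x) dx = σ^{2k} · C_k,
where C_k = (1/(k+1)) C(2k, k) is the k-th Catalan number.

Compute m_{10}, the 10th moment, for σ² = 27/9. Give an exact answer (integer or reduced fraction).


By the scaled semicircle moment identity, m_{2k} = σ^{2k} · C_k with k = 5.
C_5 = (1/(k+1)) · C(2k, k) = (1/6) · C(10, 5) = (1/6) · 252 = 42.
σ^{2k} = (σ²)^k = (27/9)^5 = 243.

Therefore m_{10} = σ^{10} · C_5 = 243 · 42 = 10206.


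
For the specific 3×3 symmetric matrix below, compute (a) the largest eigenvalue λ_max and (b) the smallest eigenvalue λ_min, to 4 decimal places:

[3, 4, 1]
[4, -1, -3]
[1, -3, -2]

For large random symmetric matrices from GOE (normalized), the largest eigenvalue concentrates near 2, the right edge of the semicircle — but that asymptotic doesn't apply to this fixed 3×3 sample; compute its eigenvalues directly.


Since M is real symmetric, all three eigenvalues are real; they are the roots of det(λI − M) = λ³ − (tr M) λ² + s λ − det M, where s is the sum of the principal 2×2 minors.
tr M = 3 + (-1) + (-2) = 0.
s = (3·(-1) − 4²) + (3·(-2) − 1²) + ((-1)·(-2) − (-3)²) = -19 + (-7) + (-7) = -33.
det M (expand along row 1) = 3·(-7) − 4·(-5) + 1·(-11) = -12.
Characteristic polynomial: λ³ − 33λ + 12 = 0.
Substitute λ = y + (tr M)/3 = y + 0.000000 to remove the quadratic term: y³ + p·y + q = 0 with p = s − (tr M)²/3 = -33.000000 and q = −2(tr M)³/27 + (tr M)·s/3 − det M = 12.000000.
Three real roots ⇒ use the trigonometric (Viète) form: r = 2√(−p/3) = 6.633250, φ = arccos(3q/(p·r)) = arccos(-0.164461) = 1.736008 rad.
y_k = r·cos(φ/3 − 2πk/3) for k = 0, 1, 2 gives y = 5.553298, 0.365111, -5.918410.
λ_k = y_k + 0.000000 gives λ = 5.5533, 0.3651, -5.9184 (check: the sum is 0.0000 = tr M).

Hence λ_max = 5.5533 and λ_min = -5.9184.


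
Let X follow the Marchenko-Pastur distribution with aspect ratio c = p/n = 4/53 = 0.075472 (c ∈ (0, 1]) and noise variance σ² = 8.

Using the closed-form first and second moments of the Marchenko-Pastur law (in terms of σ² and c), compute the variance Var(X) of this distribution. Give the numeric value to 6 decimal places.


Recall the MP moments m_1 = E[X] = σ² and m_2 = E[X²] = σ⁴ (1 + c).
m_1 = E[X] = σ² = 8, so m_1² = 64.
m_2 = E[X²] = σ⁴ (1 + c) = 64 · (1 + 0.075472) = 64 · 1.075472 = 68.830189.
(Note m_2 − m_1² simplifies to c · σ⁴ = 0.075472 · 64.)

Var(X) = m_2 − m_1² = 68.830189 − 64 = 4.830189.


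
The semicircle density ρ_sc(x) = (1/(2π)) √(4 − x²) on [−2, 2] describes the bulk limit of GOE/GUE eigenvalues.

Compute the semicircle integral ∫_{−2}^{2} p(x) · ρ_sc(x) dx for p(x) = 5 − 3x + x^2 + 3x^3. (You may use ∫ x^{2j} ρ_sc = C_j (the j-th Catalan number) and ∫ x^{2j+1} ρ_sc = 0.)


Write p(x) = Σ a_i x^i, split into monomials and integrate each against ρ_sc separately.
Using ∫ x^{2j} ρ_sc = C_j = (1/(j+1)) C(2j, j) (Catalan numbers) and ∫ x^{2j+1} ρ_sc = 0 (odd monomials vanish by symmetry):
  i = 0 (even): a_0 · C_{0} = 5 · 1 = 5
  i = 1 (odd): ∫ x^1 ρ_sc = 0 (vanishes)
  i = 2 (even): a_2 · C_{1} = 1 · 1 = 1
  i = 3 (odd): ∫ x^3 ρ_sc = 0 (vanishes)

Summing the contributions: ∫_{−2}^{2} p(x) ρ_sc(x) dx = 5 + 1 = 6.


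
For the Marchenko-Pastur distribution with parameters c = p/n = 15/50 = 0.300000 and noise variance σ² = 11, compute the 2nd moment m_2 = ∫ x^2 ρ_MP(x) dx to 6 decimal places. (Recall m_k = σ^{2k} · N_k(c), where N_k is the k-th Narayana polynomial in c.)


E[X²] = σ⁴ (1 + c) (second MP moment). With σ² = 11 (so σ⁴ = 121) and c = 15/50 = 0.300000: E[X²] = 121 · (1 + 0.300000) = 121 · 1.300000.

So E[X^2] = 157.300000.


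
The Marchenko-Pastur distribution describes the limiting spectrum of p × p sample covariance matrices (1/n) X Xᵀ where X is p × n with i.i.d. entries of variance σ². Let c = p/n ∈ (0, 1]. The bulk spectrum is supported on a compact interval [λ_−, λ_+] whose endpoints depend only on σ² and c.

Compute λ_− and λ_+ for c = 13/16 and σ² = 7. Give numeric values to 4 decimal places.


c = 13/16 = 0.812500; √c = 0.901388.
λ_− = σ² (1 − √c)² = 7 · (1 − 0.901388)² = 7 · (0.098612)² = 0.068071.
λ_+ = σ² (1 + √c)² = 7 · (1 + 0.901388)² = 7 · (1.901388)² = 25.306929.

Rounded to 4 decimal places: λ_− ≈ 0.0681, λ_+ ≈ 25.3069.


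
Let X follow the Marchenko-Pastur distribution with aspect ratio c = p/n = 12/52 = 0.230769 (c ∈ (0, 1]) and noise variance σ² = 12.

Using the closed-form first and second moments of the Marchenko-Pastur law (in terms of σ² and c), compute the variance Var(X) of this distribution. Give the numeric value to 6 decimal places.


Recall the MP moments m_1 = E[X] = σ² and m_2 = E[X²] = σ⁴ (1 + c).
m_1 = E[X] = σ² = 12, so m_1² = 144.
m_2 = E[X²] = σ⁴ (1 + c) = 144 · (1 + 0.230769) = 144 · 1.230769 = 177.230769.
(Note m_2 − m_1² simplifies to c · σ⁴ = 0.230769 · 144.)

Var(X) = m_2 − m_1² = 177.230769 − 144 = 33.230769.


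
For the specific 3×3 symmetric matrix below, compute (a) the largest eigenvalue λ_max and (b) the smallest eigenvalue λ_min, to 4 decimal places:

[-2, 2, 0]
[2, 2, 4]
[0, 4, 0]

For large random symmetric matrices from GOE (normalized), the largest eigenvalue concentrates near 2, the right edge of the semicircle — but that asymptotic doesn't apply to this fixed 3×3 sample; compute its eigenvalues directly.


Since M is real symmetric, all three eigenvalues are real; they are the roots of det(λI − M) = λ³ − (tr M) λ² + s λ − det M, where s is the sum of the principal 2×2 minors.
tr M = -2 + 2 + 0 = 0.
s = ((-2)·2 − 2²) + ((-2)·0 − 0²) + (2·0 − 4²) = -8 + 0 + (-16) = -24.
det M (expand along row 1) = (-2)·(-16) − 2·0 + 0·8 = 32.
Characteristic polynomial: λ³ − 24λ − 32 = 0.
Substitute λ = y + (tr M)/3 = y + 0.000000 to remove the quadratic term: y³ + p·y + q = 0 with p = s − (tr M)²/3 = -24.000000 and q = −2(tr M)³/27 + (tr M)·s/3 − det M = -32.000000.
Three real roots ⇒ use the trigonometric (Viète) form: r = 2√(−p/3) = 5.656854, φ = arccos(3q/(p·r)) = arccos(0.707107) = 0.785398 rad.
y_k = r·cos(φ/3 − 2πk/3) for k = 0, 1, 2 gives y = 5.464102, -1.464102, -4.000000.
λ_k = y_k + 0.000000 gives λ = 5.4641, -1.4641, -4.0000 (check: the sum is 0.0000 = tr M).

Hence λ_max = 5.4641 and λ_min = -4.0000.


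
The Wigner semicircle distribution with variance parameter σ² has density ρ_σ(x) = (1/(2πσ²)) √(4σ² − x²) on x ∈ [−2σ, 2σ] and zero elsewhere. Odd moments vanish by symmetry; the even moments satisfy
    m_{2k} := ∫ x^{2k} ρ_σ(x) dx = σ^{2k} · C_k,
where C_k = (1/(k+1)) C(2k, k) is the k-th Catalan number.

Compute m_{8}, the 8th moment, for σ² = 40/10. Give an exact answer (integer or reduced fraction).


By the scaled semicircle moment identity, m_{2k} = σ^{2k} · C_k with k = 4.
C_4 = (1/(k+1)) · C(2k, k) = (1/5) · C(8, 4) = (1/5) · 70 = 14.
σ^{2k} = (σ²)^k = (40/10)^4 = 256.

Therefore m_{8} = σ^{8} · C_4 = 256 · 14 = 3584.


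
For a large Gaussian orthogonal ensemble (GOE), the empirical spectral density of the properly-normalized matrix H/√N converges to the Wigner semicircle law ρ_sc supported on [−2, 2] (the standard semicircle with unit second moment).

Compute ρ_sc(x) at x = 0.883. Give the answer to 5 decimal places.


ρ_sc(x) = (1/(2π)) √(4 − x²). With x = 0.883:
  4 − x² = 4 − (0.883)² = 4 − 0.779689 = 3.220311.
  √(4 − x²) = 1.794522.
  1/(2π) = 0.159155.
  ρ_sc(0.883) = 0.159155 · 1.794522 = 0.285607.

Rounded to 5 decimal places: ρ_sc(0.883) ≈ 0.28561.


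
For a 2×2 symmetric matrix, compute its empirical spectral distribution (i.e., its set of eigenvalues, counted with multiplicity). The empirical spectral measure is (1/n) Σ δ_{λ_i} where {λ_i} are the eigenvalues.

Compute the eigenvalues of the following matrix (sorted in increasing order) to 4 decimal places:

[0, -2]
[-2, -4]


Since M is real symmetric, both eigenvalues are real; they are the roots of det(λI − M) = λ² − (tr M) λ + det M.
tr M = 0 + (-4) = -4.
det M = 0·(-4) − (-2)² = 0 − 4 = -4.
Characteristic polynomial: λ² + 4λ − 4 = 0.
Discriminant Δ = (tr M)² − 4·det M = 16 − (-16) = 32; √Δ = 5.656854.
λ = (tr M ± √Δ)/2 = (-4 ± 5.656854)/2, giving (tr M − √Δ)/2 = -4.8284 and (tr M + √Δ)/2 = 0.8284.

Eigenvalues sorted in increasing order: [-4.8284, 0.8284].


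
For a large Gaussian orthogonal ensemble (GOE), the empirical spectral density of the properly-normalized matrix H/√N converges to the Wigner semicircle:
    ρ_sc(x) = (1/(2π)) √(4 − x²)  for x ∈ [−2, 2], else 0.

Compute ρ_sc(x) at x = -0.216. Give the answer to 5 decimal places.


ρ_sc(x) = (1/(2π)) √(4 − x²). With x = -0.216:
  4 − x² = 4 − (-0.216)² = 4 − 0.046656 = 3.953344.
  √(4 − x²) = 1.988302.
  1/(2π) = 0.159155.
  ρ_sc(-0.216) = 0.159155 · 1.988302 = 0.316448.

Rounded to 5 decimal places: ρ_sc(-0.216) ≈ 0.31645.


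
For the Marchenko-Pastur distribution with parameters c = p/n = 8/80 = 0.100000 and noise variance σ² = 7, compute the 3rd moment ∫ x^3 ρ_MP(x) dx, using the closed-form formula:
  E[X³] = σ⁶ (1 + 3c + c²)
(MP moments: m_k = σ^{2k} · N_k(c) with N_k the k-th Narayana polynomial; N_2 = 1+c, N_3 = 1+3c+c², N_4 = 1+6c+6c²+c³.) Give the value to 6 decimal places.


E[X³] = σ⁶ (1 + 3c + c²) (third MP moment). With σ² = 7 (so σ⁶ = 343) and c = 8/80 = 0.100000: E[X³] = 343 · (1 + 3·0.100000 + (0.100000)²) = 343 · 1.310000.

So E[X^3] = 449.330000.


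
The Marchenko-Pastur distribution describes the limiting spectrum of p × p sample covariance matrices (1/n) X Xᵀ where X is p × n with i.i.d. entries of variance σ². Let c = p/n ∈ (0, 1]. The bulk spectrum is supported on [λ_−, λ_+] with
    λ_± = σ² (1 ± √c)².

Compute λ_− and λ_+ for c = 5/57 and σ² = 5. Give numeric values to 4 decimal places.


c = 5/57 = 0.087719; √c = 0.296174.
λ_− = σ² (1 − √c)² = 5 · (1 − 0.296174)² = 5 · (0.703826)² = 2.476852.
λ_+ = σ² (1 + √c)² = 5 · (1 + 0.296174)² = 5 · (1.296174)² = 8.400341.

Rounded to 4 decimal places: λ_− ≈ 2.4769, λ_+ ≈ 8.4003.


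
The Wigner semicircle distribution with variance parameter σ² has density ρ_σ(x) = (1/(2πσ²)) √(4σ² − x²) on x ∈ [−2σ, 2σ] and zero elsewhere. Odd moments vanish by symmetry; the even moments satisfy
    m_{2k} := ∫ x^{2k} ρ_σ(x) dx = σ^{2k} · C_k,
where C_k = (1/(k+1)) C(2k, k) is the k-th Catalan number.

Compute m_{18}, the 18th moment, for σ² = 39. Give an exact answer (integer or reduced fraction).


By the scaled semicircle moment identity, m_{2k} = σ^{2k} · C_k with k = 9.
C_9 = (1/(k+1)) · C(2k, k) = (1/10) · C(18, 9) = (1/10) · 48620 = 4862.
σ^{2k} = (σ²)^k = (39)^9 = 208728361158759.

Therefore m_{18} = σ^{18} · C_9 = 208728361158759 · 4862 = 1014837291953886258.


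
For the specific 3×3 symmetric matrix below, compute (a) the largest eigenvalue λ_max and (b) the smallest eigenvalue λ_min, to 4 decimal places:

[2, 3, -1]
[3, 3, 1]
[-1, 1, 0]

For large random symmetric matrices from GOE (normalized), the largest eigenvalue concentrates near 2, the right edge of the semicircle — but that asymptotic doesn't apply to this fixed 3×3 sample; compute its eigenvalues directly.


Since M is real symmetric, all three eigenvalues are real; they are the roots of det(λI − M) = λ³ − (tr M) λ² + s λ − det M, where s is the sum of the principal 2×2 minors.
tr M = 2 + 3 + 0 = 5.
s = (2·3 − 3²) + (2·0 − (-1)²) + (3·0 − 1²) = -3 + (-1) + (-1) = -5.
det M (expand along row 1) = 2·(-1) − 3·1 + (-1)·6 = -11.
Characteristic polynomial: λ³ − 5λ² − 5λ + 11 = 0.
Substitute λ = y + (tr M)/3 = y + 1.666667 to remove the quadratic term: y³ + p·y + q = 0 with p = s − (tr M)²/3 = -13.333333 and q = −2(tr M)³/27 + (tr M)·s/3 − det M = -6.592593.
Three real roots ⇒ use the trigonometric (Viète) form: r = 2√(−p/3) = 4.216370, φ = arccos(3q/(p·r)) = arccos(0.351803) = 1.211299 rad.
y_k = r·cos(φ/3 − 2πk/3) for k = 0, 1, 2 gives y = 3.877322, -0.504049, -3.373273.
λ_k = y_k + 1.666667 gives λ = 5.5440, 1.1626, -1.7066 (check: the sum is 5.0000 = tr M).

Hence λ_max = 5.5440 and λ_min = -1.7066.


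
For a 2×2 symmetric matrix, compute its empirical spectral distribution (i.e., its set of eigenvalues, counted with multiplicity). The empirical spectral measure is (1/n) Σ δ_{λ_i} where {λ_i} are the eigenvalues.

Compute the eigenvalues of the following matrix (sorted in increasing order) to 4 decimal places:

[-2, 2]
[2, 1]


Since M is real symmetric, both eigenvalues are real; they are the roots of det(λI − M) = λ² − (tr M) λ + det M.
tr M = -2 + 1 = -1.
det M = (-2)·1 − 2² = -2 − 4 = -6.
Characteristic polynomial: λ² + λ − 6 = 0.
Discriminant Δ = (tr M)² − 4·det M = 1 − (-24) = 25; √Δ = 5.000000.
λ = (tr M ± √Δ)/2 = (-1 ± 5.000000)/2, giving (tr M − √Δ)/2 = -3.0000 and (tr M + √Δ)/2 = 2.0000.

Eigenvalues sorted in increasing order: [-3.0000, 2.0000].


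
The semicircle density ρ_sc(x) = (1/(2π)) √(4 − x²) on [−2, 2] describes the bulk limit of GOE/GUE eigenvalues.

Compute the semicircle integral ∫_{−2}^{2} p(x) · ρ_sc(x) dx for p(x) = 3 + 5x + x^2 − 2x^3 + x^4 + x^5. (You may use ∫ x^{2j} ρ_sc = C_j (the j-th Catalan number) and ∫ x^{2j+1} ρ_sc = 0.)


Write p(x) = Σ a_i x^i, split into monomials and integrate each against ρ_sc separately.
Using ∫ x^{2j} ρ_sc = C_j = (1/(j+1)) C(2j, j) (Catalan numbers) and ∫ x^{2j+1} ρ_sc = 0 (odd monomials vanish by symmetry):
  i = 0 (even): a_0 · C_{0} = 3 · 1 = 3
  i = 1 (odd): ∫ x^1 ρ_sc = 0 (vanishes)
  i = 2 (even): a_2 · C_{1} = 1 · 1 = 1
  i = 3 (odd): ∫ x^3 ρ_sc = 0 (vanishes)
  i = 4 (even): a_4 · C_{2} = 1 · 2 = 2
  i = 5 (odd): ∫ x^5 ρ_sc = 0 (vanishes)

Summing the contributions: ∫_{−2}^{2} p(x) ρ_sc(x) dx = 3 + 1 + 2 = 6.


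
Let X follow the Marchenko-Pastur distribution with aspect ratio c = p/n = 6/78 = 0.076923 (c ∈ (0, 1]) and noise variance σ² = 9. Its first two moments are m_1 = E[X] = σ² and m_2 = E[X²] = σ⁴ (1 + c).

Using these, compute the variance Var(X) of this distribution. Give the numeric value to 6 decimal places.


m_1 = E[X] = σ² = 9, so m_1² = 81.
m_2 = E[X²] = σ⁴ (1 + c) = 81 · (1 + 0.076923) = 81 · 1.076923 = 87.230769.
(Note m_2 − m_1² simplifies to c · σ⁴ = 0.076923 · 81.)

Var(X) = m_2 − m_1² = 87.230769 − 81 = 6.230769.


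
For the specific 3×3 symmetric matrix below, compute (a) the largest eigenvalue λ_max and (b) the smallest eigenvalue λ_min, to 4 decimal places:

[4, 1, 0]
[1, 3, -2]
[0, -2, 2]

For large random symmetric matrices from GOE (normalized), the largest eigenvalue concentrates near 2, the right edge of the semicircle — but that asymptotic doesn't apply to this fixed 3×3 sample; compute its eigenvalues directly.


Since M is real symmetric, all three eigenvalues are real; they are the roots of det(λI − M) = λ³ − (tr M) λ² + s λ − det M, where s is the sum of the principal 2×2 minors.
tr M = 4 + 3 + 2 = 9.
s = (4·3 − 1²) + (4·2 − 0²) + (3·2 − (-2)²) = 11 + 8 + 2 = 21.
det M (expand along row 1) = 4·2 − 1·2 + 0·(-2) = 6.
Characteristic polynomial: λ³ − 9λ² + 21λ − 6 = 0.
Substitute λ = y + (tr M)/3 = y + 3.000000 to remove the quadratic term: y³ + p·y + q = 0 with p = s − (tr M)²/3 = -6.000000 and q = −2(tr M)³/27 + (tr M)·s/3 − det M = 3.000000.
Three real roots ⇒ use the trigonometric (Viète) form: r = 2√(−p/3) = 2.828427, φ = arccos(3q/(p·r)) = arccos(-0.530330) = 2.129786 rad.
y_k = r·cos(φ/3 − 2πk/3) for k = 0, 1, 2 gives y = 2.145103, 0.523976, -2.669079.
λ_k = y_k + 3.000000 gives λ = 5.1451, 3.5240, 0.3309 (check: the sum is 9.0000 = tr M).

Hence λ_max = 5.1451 and λ_min = 0.3309.


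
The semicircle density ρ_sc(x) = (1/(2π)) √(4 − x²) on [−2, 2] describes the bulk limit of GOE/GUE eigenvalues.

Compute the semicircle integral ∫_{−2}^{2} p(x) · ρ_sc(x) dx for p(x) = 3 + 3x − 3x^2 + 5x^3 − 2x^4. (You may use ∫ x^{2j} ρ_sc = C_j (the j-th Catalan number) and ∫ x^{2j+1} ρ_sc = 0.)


Write p(x) = Σ a_i x^i, split into monomials and integrate each against ρ_sc separately.
Using ∫ x^{2j} ρ_sc = C_j = (1/(j+1)) C(2j, j) (Catalan numbers) and ∫ x^{2j+1} ρ_sc = 0 (odd monomials vanish by symmetry):
  i = 0 (even): a_0 · C_{0} = 3 · 1 = 3
  i = 1 (odd): ∫ x^1 ρ_sc = 0 (vanishes)
  i = 2 (even): a_2 · C_{1} = -3 · 1 = -3
  i = 3 (odd): ∫ x^3 ρ_sc = 0 (vanishes)
  i = 4 (even): a_4 · C_{2} = -2 · 2 = -4

Summing the contributions: ∫_{−2}^{2} p(x) ρ_sc(x) dx = 3 + (-3) + (-4) = -4.


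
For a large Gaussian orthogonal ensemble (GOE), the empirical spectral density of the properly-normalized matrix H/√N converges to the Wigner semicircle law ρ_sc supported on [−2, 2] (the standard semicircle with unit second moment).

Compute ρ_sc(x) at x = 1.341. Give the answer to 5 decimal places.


ρ_sc(x) = (1/(2π)) √(4 − x²). With x = 1.341:
  4 − x² = 4 − (1.341)² = 4 − 1.798281 = 2.201719.
  √(4 − x²) = 1.483819.
  1/(2π) = 0.159155.
  ρ_sc(1.341) = 0.159155 · 1.483819 = 0.236157.

Rounded to 5 decimal places: ρ_sc(1.341) ≈ 0.23616.


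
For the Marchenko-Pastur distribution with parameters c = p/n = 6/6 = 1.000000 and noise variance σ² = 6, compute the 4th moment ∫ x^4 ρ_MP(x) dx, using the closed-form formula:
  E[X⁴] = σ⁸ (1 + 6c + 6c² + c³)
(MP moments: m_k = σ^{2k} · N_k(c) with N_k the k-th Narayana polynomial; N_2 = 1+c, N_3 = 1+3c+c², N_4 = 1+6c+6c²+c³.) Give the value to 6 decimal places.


E[X⁴] = σ⁸ (1 + 6c + 6c² + c³) (fourth MP moment). With σ² = 6 (so σ⁸ = 1296) and c = 6/6 = 1.000000: E[X⁴] = 1296 · (1 + 6·1.000000 + 6·(1.000000)² + (1.000000)³) = 1296 · 14.000000.

So E[X^4] = 18144.000000.


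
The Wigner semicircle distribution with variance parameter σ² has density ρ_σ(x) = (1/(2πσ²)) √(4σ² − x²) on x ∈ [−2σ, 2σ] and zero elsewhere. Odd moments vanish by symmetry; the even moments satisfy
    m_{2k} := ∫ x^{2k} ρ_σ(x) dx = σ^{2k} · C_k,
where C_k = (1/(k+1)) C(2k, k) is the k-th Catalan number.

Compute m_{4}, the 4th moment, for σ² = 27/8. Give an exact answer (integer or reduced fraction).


By the scaled semicircle moment identity, m_{2k} = σ^{2k} · C_k with k = 2.
C_2 = (1/(k+1)) · C(2k, k) = (1/3) · C(4, 2) = (1/3) · 6 = 2.
σ^{2k} = (σ²)^k = (27/8)^2 = 729/64.

Therefore m_{4} = σ^{4} · C_2 = (729/64) · 2 = 729/32.


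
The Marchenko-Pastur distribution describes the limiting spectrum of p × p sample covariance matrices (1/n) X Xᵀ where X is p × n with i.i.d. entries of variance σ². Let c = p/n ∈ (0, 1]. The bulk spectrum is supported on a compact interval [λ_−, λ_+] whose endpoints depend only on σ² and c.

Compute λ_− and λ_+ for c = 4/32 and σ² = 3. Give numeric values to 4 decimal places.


c = 4/32 = 0.125000; √c = 0.353553.
λ_− = σ² (1 − √c)² = 3 · (1 − 0.353553)² = 3 · (0.646447)² = 1.253680.
λ_+ = σ² (1 + √c)² = 3 · (1 + 0.353553)² = 3 · (1.353553)² = 5.496320.

Rounded to 4 decimal places: λ_− ≈ 1.2537, λ_+ ≈ 5.4963.


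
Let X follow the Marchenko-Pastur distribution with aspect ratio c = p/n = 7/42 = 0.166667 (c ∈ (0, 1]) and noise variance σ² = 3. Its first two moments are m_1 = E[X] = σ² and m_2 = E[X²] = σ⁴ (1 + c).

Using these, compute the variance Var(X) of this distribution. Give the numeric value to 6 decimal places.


m_1 = E[X] = σ² = 3, so m_1² = 9.
m_2 = E[X²] = σ⁴ (1 + c) = 9 · (1 + 0.166667) = 9 · 1.166667 = 10.500000.
(Note m_2 − m_1² simplifies to c · σ⁴ = 0.166667 · 9.)

Var(X) = m_2 − m_1² = 10.500000 − 9 = 1.500000.


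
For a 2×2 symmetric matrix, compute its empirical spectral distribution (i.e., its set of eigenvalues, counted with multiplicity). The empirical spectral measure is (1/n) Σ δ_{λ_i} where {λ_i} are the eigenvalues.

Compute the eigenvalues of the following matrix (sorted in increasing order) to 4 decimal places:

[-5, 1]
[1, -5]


Since M is real symmetric, both eigenvalues are real; they are the roots of det(λI − M) = λ² − (tr M) λ + det M.
tr M = -5 + (-5) = -10.
det M = (-5)·(-5) − 1² = 25 − 1 = 24.
Characteristic polynomial: λ² + 10λ + 24 = 0.
Discriminant Δ = (tr M)² − 4·det M = 100 − 96 = 4; √Δ = 2.000000.
λ = (tr M ± √Δ)/2 = (-10 ± 2.000000)/2, giving (tr M − √Δ)/2 = -6.0000 and (tr M + √Δ)/2 = -4.0000.

Eigenvalues sorted in increasing order: [-6.0000, -4.0000].


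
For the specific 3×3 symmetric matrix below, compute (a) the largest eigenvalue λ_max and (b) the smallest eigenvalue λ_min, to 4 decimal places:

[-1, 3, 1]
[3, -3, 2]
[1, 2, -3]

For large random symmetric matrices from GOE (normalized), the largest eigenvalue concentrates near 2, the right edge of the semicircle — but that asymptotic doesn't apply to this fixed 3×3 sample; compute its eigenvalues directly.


Since M is real symmetric, all three eigenvalues are real; they are the roots of det(λI − M) = λ³ − (tr M) λ² + s λ − det M, where s is the sum of the principal 2×2 minors.
tr M = -1 + (-3) + (-3) = -7.
s = ((-1)·(-3) − 3²) + ((-1)·(-3) − 1²) + ((-3)·(-3) − 2²) = -6 + 2 + 5 = 1.
det M (expand along row 1) = (-1)·5 − 3·(-11) + 1·9 = 37.
Characteristic polynomial: λ³ + 7λ² + λ − 37 = 0.
Substitute λ = y + (tr M)/3 = y − 2.333333 to remove the quadratic term: y³ + p·y + q = 0 with p = s − (tr M)²/3 = -15.333333 and q = −2(tr M)³/27 + (tr M)·s/3 − det M = -13.925926.
Three real roots ⇒ use the trigonometric (Viète) form: r = 2√(−p/3) = 4.521553, φ = arccos(3q/(p·r)) = arccos(0.602589) = 0.924055 rad.
y_k = r·cos(φ/3 − 2πk/3) for k = 0, 1, 2 gives y = 4.308752, -0.967225, -3.341526.
λ_k = y_k − 2.333333 gives λ = 1.9754, -3.3006, -5.6749 (check: the sum is -7.0000 = tr M).

Hence λ_max = 1.9754 and λ_min = -5.6749.


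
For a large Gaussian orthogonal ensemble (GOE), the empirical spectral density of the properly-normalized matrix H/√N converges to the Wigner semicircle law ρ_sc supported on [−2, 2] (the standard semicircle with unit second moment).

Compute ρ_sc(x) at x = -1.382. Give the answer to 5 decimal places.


ρ_sc(x) = (1/(2π)) √(4 − x²). With x = -1.382:
  4 − x² = 4 − (-1.382)² = 4 − 1.909924 = 2.090076.
  √(4 − x²) = 1.445710.
  1/(2π) = 0.159155.
  ρ_sc(-1.382) = 0.159155 · 1.445710 = 0.230092.

Rounded to 5 decimal places: ρ_sc(-1.382) ≈ 0.23009.


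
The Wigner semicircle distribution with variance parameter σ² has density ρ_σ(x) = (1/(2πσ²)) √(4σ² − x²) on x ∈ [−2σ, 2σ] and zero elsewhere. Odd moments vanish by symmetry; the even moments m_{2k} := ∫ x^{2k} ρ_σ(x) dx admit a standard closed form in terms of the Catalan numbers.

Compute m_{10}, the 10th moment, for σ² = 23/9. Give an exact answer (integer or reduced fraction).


By the scaled semicircle moment identity, m_{2k} = σ^{2k} · C_k with k = 5.
C_5 = (1/(k+1)) · C(2k, k) = (1/6) · C(10, 5) = (1/6) · 252 = 42.
σ^{2k} = (σ²)^k = (23/9)^5 = 6436343/59049.

Therefore m_{10} = σ^{10} · C_5 = (6436343/59049) · 42 = 90108802/19683.


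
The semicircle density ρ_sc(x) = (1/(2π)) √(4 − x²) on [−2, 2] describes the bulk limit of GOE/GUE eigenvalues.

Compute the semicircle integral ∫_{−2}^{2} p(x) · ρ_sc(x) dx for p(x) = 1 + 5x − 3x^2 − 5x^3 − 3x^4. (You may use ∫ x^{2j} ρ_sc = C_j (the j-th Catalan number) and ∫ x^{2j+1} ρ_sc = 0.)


Write p(x) = Σ a_i x^i, split into monomials and integrate each against ρ_sc separately.
Using ∫ x^{2j} ρ_sc = C_j = (1/(j+1)) C(2j, j) (Catalan numbers) and ∫ x^{2j+1} ρ_sc = 0 (odd monomials vanish by symmetry):
  i = 0 (even): a_0 · C_{0} = 1 · 1 = 1
  i = 1 (odd): ∫ x^1 ρ_sc = 0 (vanishes)
  i = 2 (even): a_2 · C_{1} = -3 · 1 = -3
  i = 3 (odd): ∫ x^3 ρ_sc = 0 (vanishes)
  i = 4 (even): a_4 · C_{2} = -3 · 2 = -6

Summing the contributions: ∫_{−2}^{2} p(x) ρ_sc(x) dx = 1 + (-3) + (-6) = -8.


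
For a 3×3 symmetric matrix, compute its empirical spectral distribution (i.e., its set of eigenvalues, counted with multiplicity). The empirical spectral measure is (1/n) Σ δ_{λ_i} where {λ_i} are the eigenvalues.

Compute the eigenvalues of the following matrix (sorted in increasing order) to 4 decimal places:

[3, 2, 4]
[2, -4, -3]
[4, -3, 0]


Since M is real symmetric, all three eigenvalues are real; they are the roots of det(λI − M) = λ³ − (tr M) λ² + s λ − det M, where s is the sum of the principal 2×2 minors.
tr M = 3 + (-4) + 0 = -1.
s = (3·(-4) − 2²) + (3·0 − 4²) + ((-4)·0 − (-3)²) = -16 + (-16) + (-9) = -41.
det M (expand along row 1) = 3·(-9) − 2·12 + 4·10 = -11.
Characteristic polynomial: λ³ + λ² − 41λ + 11 = 0.
Substitute λ = y + (tr M)/3 = y − 0.333333 to remove the quadratic term: y³ + p·y + q = 0 with p = s − (tr M)²/3 = -41.333333 and q = −2(tr M)³/27 + (tr M)·s/3 − det M = 24.740741.
Three real roots ⇒ use the trigonometric (Viète) form: r = 2√(−p/3) = 7.423686, φ = arccos(3q/(p·r)) = arccos(-0.241888) = 1.815107 rad.
y_k = r·cos(φ/3 − 2πk/3) for k = 0, 1, 2 gives y = 6.105846, 0.603895, -6.709741.
λ_k = y_k − 0.333333 gives λ = 5.7725, 0.2706, -7.0431 (check: the sum is -1.0000 = tr M).

Eigenvalues sorted in increasing order: [-7.0431, 0.2706, 5.7725].


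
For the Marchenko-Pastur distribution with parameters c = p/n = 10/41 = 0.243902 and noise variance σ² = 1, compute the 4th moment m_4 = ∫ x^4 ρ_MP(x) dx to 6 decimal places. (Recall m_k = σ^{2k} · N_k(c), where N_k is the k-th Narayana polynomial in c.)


E[X⁴] = σ⁸ (1 + 6c + 6c² + c³) (fourth MP moment). With σ² = 1 (so σ⁸ = 1) and c = 10/41 = 0.243902: E[X⁴] = 1 · (1 + 6·0.243902 + 6·(0.243902)² + (0.243902)³) = 1 · 2.834854.

So E[X^4] = 2.834854.


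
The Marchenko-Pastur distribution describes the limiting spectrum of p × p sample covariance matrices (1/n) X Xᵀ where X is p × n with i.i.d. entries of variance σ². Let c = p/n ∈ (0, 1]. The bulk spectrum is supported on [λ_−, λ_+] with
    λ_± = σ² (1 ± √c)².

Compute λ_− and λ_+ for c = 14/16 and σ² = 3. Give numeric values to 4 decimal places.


c = 14/16 = 0.875000; √c = 0.935414.
λ_− = σ² (1 − √c)² = 3 · (1 − 0.935414)² = 3 · (0.064586)² = 0.012514.
λ_+ = σ² (1 + √c)² = 3 · (1 + 0.935414)² = 3 · (1.935414)² = 11.237486.

Rounded to 4 decimal places: λ_− ≈ 0.0125, λ_+ ≈ 11.2375.


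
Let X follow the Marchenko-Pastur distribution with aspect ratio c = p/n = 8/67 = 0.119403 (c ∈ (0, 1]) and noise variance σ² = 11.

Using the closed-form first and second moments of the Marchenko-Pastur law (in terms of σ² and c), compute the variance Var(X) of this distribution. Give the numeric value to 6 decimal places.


Recall the MP moments m_1 = E[X] = σ² and m_2 = E[X²] = σ⁴ (1 + c).
m_1 = E[X] = σ² = 11, so m_1² = 121.
m_2 = E[X²] = σ⁴ (1 + c) = 121 · (1 + 0.119403) = 121 · 1.119403 = 135.447761.
(Note m_2 − m_1² simplifies to c · σ⁴ = 0.119403 · 121.)

Var(X) = m_2 − m_1² = 135.447761 − 121 = 14.447761.


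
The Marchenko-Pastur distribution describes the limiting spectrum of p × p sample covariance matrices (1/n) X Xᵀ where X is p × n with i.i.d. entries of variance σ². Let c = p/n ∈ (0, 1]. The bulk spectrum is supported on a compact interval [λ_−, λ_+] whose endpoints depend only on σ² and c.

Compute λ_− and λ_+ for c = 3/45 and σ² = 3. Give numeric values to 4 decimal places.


c = 3/45 = 0.066667; √c = 0.258199.
λ_− = σ² (1 − √c)² = 3 · (1 − 0.258199)² = 3 · (0.741801)² = 1.650807.
λ_+ = σ² (1 + √c)² = 3 · (1 + 0.258199)² = 3 · (1.258199)² = 4.749193.

Rounded to 4 decimal places: λ_− ≈ 1.6508, λ_+ ≈ 4.7492.


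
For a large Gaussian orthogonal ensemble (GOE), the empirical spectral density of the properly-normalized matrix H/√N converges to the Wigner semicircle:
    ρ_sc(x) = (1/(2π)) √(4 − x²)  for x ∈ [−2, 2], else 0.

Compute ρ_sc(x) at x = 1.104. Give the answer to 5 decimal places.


ρ_sc(x) = (1/(2π)) √(4 − x²). With x = 1.104:
  4 − x² = 4 − (1.104)² = 4 − 1.218816 = 2.781184.
  √(4 − x²) = 1.667688.
  1/(2π) = 0.159155.
  ρ_sc(1.104) = 0.159155 · 1.667688 = 0.265421.

Rounded to 5 decimal places: ρ_sc(1.104) ≈ 0.26542.


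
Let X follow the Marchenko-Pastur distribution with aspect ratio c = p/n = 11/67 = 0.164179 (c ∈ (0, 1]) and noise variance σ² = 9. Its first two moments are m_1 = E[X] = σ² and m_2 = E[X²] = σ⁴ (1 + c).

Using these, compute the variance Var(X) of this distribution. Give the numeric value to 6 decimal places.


m_1 = E[X] = σ² = 9, so m_1² = 81.
m_2 = E[X²] = σ⁴ (1 + c) = 81 · (1 + 0.164179) = 81 · 1.164179 = 94.298507.
(Note m_2 − m_1² simplifies to c · σ⁴ = 0.164179 · 81.)

Var(X) = m_2 − m_1² = 94.298507 − 81 = 13.298507.


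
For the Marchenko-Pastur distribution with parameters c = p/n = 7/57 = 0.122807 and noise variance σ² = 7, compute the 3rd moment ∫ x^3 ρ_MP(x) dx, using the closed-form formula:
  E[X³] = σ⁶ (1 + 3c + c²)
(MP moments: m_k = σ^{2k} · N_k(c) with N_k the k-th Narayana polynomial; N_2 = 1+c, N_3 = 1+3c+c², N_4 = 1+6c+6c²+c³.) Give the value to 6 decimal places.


E[X³] = σ⁶ (1 + 3c + c²) (third MP moment). With σ² = 7 (so σ⁶ = 343) and c = 7/57 = 0.122807: E[X³] = 343 · (1 + 3·0.122807 + (0.122807)²) = 343 · 1.383503.

So E[X^3] = 474.541397.


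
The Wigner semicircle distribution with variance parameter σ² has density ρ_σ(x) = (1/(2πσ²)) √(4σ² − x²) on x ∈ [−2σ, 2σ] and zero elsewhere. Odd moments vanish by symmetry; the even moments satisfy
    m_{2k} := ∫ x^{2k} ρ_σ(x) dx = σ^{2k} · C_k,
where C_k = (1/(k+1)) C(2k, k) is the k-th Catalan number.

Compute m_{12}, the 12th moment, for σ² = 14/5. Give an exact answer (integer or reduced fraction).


By the scaled semicircle moment identity, m_{2k} = σ^{2k} · C_k with k = 6.
C_6 = (1/(k+1)) · C(2k, k) = (1/7) · C(12, 6) = (1/7) · 924 = 132.
σ^{2k} = (σ²)^k = (14/5)^6 = 7529536/15625.

Therefore m_{12} = σ^{12} · C_6 = (7529536/15625) · 132 = 993898752/15625.


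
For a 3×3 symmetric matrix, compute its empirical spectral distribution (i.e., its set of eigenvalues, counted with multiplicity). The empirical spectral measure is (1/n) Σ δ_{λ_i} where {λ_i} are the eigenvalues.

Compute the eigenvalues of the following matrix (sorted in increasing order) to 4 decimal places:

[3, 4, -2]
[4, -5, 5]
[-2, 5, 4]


Since M is real symmetric, all three eigenvalues are real; they are the roots of det(λI − M) = λ³ − (tr M) λ² + s λ − det M, where s is the sum of the principal 2×2 minors.
tr M = 3 + (-5) + 4 = 2.
s = (3·(-5) − 4²) + (3·4 − (-2)²) + ((-5)·4 − 5²) = -31 + 8 + (-45) = -68.
det M (expand along row 1) = 3·(-45) − 4·26 + (-2)·10 = -259.
Characteristic polynomial: λ³ − 2λ² − 68λ + 259 = 0.
Substitute λ = y + (tr M)/3 = y + 0.666667 to remove the quadratic term: y³ + p·y + q = 0 with p = s − (tr M)²/3 = -69.333333 and q = −2(tr M)³/27 + (tr M)·s/3 − det M = 213.074074.
Three real roots ⇒ use the trigonometric (Viète) form: r = 2√(−p/3) = 9.614803, φ = arccos(3q/(p·r)) = arccos(-0.958891) = 2.853865 rad.
y_k = r·cos(φ/3 − 2πk/3) for k = 0, 1, 2 gives y = 5.582687, 3.987929, -9.570616.
λ_k = y_k + 0.666667 gives λ = 6.2494, 4.6546, -8.9039 (check: the sum is 2.0000 = tr M).

Eigenvalues sorted in increasing order: [-8.9039, 4.6546, 6.2494].


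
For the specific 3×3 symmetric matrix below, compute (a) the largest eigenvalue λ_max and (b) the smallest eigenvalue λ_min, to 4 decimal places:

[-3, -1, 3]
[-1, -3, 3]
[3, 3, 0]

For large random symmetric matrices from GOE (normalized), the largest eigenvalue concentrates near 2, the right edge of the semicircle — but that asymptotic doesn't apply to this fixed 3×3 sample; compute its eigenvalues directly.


Since M is real symmetric, all three eigenvalues are real; they are the roots of det(λI − M) = λ³ − (tr M) λ² + s λ − det M, where s is the sum of the principal 2×2 minors.
tr M = -3 + (-3) + 0 = -6.
s = ((-3)·(-3) − (-1)²) + ((-3)·0 − 3²) + ((-3)·0 − 3²) = 8 + (-9) + (-9) = -10.
det M (expand along row 1) = (-3)·(-9) − (-1)·(-9) + 3·6 = 36.
Characteristic polynomial: λ³ + 6λ² − 10λ − 36 = 0.
Substitute λ = y + (tr M)/3 = y − 2.000000 to remove the quadratic term: y³ + p·y + q = 0 with p = s − (tr M)²/3 = -22.000000 and q = −2(tr M)³/27 + (tr M)·s/3 − det M = 0.000000.
Three real roots ⇒ use the trigonometric (Viète) form: r = 2√(−p/3) = 5.416026, φ = arccos(3q/(p·r)) = arccos(0.000000) = 1.570796 rad.
y_k = r·cos(φ/3 − 2πk/3) for k = 0, 1, 2 gives y = 4.690416, 0.000000, -4.690416.
λ_k = y_k − 2.000000 gives λ = 2.6904, -2.0000, -6.6904 (check: the sum is -6.0000 = tr M).

Hence λ_max = 2.6904 and λ_min = -6.6904.


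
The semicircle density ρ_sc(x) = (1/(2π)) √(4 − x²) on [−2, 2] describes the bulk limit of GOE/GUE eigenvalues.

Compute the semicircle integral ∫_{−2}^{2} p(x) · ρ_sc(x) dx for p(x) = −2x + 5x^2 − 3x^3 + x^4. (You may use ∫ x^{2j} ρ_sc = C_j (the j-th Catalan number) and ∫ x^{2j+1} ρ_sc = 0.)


Write p(x) = Σ a_i x^i, split into monomials and integrate each against ρ_sc separately.
Using ∫ x^{2j} ρ_sc = C_j = (1/(j+1)) C(2j, j) (Catalan numbers) and ∫ x^{2j+1} ρ_sc = 0 (odd monomials vanish by symmetry):
  i = 1 (odd): ∫ x^1 ρ_sc = 0 (vanishes)
  i = 2 (even): a_2 · C_{1} = 5 · 1 = 5
  i = 3 (odd): ∫ x^3 ρ_sc = 0 (vanishes)
  i = 4 (even): a_4 · C_{2} = 1 · 2 = 2

Summing the contributions: ∫_{−2}^{2} p(x) ρ_sc(x) dx = 5 + 2 = 7.


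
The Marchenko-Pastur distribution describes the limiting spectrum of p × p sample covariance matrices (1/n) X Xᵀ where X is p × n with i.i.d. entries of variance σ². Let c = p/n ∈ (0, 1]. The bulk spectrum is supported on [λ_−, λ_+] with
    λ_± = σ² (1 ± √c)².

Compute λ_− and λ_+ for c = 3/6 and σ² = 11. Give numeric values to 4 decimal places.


c = 3/6 = 0.500000; √c = 0.707107.
λ_− = σ² (1 − √c)² = 11 · (1 − 0.707107)² = 11 · (0.292893)² = 0.943651.
λ_+ = σ² (1 + √c)² = 11 · (1 + 0.707107)² = 11 · (1.707107)² = 32.056349.

Rounded to 4 decimal places: λ_− ≈ 0.9437, λ_+ ≈ 32.0563.


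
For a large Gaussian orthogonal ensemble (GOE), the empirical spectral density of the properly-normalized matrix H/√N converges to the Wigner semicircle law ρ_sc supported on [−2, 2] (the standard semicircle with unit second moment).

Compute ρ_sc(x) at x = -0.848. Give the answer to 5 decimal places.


ρ_sc(x) = (1/(2π)) √(4 − x²). With x = -0.848:
  4 − x² = 4 − (-0.848)² = 4 − 0.719104 = 3.280896.
  √(4 − x²) = 1.811324.
  1/(2π) = 0.159155.
  ρ_sc(-0.848) = 0.159155 · 1.811324 = 0.288281.

Rounded to 5 decimal places: ρ_sc(-0.848) ≈ 0.28828.


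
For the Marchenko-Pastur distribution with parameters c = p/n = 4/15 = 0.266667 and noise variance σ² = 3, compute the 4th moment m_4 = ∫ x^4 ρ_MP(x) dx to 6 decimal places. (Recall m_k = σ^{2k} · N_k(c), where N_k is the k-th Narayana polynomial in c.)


E[X⁴] = σ⁸ (1 + 6c + 6c² + c³) (fourth MP moment). With σ² = 3 (so σ⁸ = 81) and c = 4/15 = 0.266667: E[X⁴] = 81 · (1 + 6·0.266667 + 6·(0.266667)² + (0.266667)³) = 81 · 3.045630.

So E[X^4] = 246.696000.


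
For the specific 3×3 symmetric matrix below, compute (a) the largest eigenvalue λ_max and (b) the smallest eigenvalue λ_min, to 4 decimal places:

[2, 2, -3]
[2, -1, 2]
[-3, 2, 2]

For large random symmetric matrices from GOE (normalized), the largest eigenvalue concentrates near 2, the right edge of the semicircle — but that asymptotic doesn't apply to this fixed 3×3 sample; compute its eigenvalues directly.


Since M is real symmetric, all three eigenvalues are real; they are the roots of det(λI − M) = λ³ − (tr M) λ² + s λ − det M, where s is the sum of the principal 2×2 minors.
tr M = 2 + (-1) + 2 = 3.
s = (2·(-1) − 2²) + (2·2 − (-3)²) + ((-1)·2 − 2²) = -6 + (-5) + (-6) = -17.
det M (expand along row 1) = 2·(-6) − 2·10 + (-3)·1 = -35.
Characteristic polynomial: λ³ − 3λ² − 17λ + 35 = 0.
Substitute λ = y + (tr M)/3 = y + 1.000000 to remove the quadratic term: y³ + p·y + q = 0 with p = s − (tr M)²/3 = -20.000000 and q = −2(tr M)³/27 + (tr M)·s/3 − det M = 16.000000.
Three real roots ⇒ use the trigonometric (Viète) form: r = 2√(−p/3) = 5.163978, φ = arccos(3q/(p·r)) = arccos(-0.464758) = 2.054158 rad.
y_k = r·cos(φ/3 − 2πk/3) for k = 0, 1, 2 gives y = 4.000000, 0.828427, -4.828427.
λ_k = y_k + 1.000000 gives λ = 5.0000, 1.8284, -3.8284 (check: the sum is 3.0000 = tr M).

Hence λ_max = 5.0000 and λ_min = -3.8284.
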